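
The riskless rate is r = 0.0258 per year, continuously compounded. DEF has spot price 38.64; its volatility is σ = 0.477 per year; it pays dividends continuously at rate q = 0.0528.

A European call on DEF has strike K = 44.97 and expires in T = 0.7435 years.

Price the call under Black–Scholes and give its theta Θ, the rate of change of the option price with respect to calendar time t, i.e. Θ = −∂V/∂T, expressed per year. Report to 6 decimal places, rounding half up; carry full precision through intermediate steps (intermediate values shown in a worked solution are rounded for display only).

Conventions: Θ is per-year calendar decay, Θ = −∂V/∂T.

σ√T = 0.477·√0.7435 = 0.411300
d₁ = (ln(S/K) + (r−q+σ²/2)T) / (σ√T) = (ln(38.64/44.97) + (0.0258−0.0528+0.477²/2)·0.7435) / 0.411300 = (-0.151708 + 0.064509) / 0.411300 = -0.212006
d₂ = d₁ − σ√T = -0.212006 − 0.411300 = -0.623306
e^{−rT} = 0.981001
e^{−qT} = 0.961504
N(d₁) = 0.416051,  N(d₂) = 0.266542
Call price V = S·e^{−qT}·N(d₁) − K·e^{−rT}·N(d₂) = 15.457341 − 11.758641 = 3.698699
φ(d₁) = (1/√(2π))·e^{−d₁²/2} = 0.390077
Θ = −S·e^{−qT}·φ(d₁)·σ/(2√T) + q·S·e^{−qT}·N(d₁) − r·K·e^{−rT}·N(d₂) = −4.008538 + 0.816148 − 0.303373 = -3.495764

price = 3.698699
Θ = -3.495764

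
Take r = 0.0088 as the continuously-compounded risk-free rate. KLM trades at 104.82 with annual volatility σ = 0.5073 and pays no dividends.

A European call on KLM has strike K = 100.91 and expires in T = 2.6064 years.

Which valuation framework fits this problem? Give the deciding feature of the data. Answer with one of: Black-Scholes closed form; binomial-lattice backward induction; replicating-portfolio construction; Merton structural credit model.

framework: Black-Scholes closed form

Key observation: everything needed for the exact continuous-time valuation of the European call on KLM (strike 100.91) is given, and no feature rules the closed form out.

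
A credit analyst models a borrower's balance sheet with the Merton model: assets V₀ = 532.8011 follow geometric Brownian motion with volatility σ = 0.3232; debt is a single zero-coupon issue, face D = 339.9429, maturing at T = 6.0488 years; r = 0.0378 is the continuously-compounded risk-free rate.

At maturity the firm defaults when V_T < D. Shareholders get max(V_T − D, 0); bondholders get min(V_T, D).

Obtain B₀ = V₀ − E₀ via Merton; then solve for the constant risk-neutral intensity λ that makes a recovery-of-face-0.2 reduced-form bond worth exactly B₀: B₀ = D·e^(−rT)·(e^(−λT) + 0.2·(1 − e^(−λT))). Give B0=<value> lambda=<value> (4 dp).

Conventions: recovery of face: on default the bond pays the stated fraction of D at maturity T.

B0=238.9838 lambda=0.0260

With assets at 532.8011 and a single debt payment of 339.9429 at 6.0488 years:
d₁ = [ln(V₀/D) + (r + σ²/2)T] / (σ√T)
   = [ln(532.8011/339.9429) + (0.0378 + 0.5·0.3232²)·6.0488] / (0.3232·√6.0488)
   = [0.449371 + 0.544568] / 0.794888 = 1.250413
d₂ = d₁ − σ√T = 1.250413 − 0.794888 = 0.455525
N(d₁) = 0.894426,  N(d₂) = 0.675634,  e^(−rT) = 0.795611
E₀ = V₀·N(d₁) − D·e^(−rT)·N(d₂)
   = 532.8011·0.894426 − 339.9429·0.795611·0.675634 = 293.817332
B₀ = V₀ − E₀ = 532.8011 − 293.817332 = 238.983768
e^(−λT) = (B₀·e^(rT)/D − 0.2)/(1 − 0.2) = (238.9838·1.256895/339.9429 − 0.2)/0.8 = 0.85451497
λ = −ln(0.85451497)/6.0488 = 0.025992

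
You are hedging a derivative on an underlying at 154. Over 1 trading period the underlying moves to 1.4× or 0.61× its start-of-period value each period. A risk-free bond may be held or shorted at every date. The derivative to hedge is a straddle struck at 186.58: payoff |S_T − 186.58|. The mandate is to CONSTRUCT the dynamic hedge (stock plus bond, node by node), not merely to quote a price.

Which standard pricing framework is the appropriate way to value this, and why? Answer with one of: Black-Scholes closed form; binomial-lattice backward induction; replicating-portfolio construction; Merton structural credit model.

Key observation: what is demanded is not a single number but the (Δ, B) position at each node of the 1.4/0.61 tree starting at 154; constructing those positions is the replicating-portfolio method.

framework: replicating-portfolio construction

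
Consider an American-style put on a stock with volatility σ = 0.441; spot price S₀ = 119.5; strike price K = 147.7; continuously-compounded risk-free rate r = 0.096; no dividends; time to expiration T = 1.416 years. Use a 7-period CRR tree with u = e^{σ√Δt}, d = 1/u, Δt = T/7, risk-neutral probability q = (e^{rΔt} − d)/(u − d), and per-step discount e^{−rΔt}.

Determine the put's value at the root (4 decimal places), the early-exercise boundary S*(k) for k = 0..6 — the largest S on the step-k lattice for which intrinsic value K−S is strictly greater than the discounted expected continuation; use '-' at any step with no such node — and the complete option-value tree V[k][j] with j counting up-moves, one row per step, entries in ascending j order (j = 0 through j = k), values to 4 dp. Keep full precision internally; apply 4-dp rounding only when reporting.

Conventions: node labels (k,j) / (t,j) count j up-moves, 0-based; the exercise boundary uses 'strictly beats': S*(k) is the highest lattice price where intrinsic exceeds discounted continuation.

Δt=0.20229, u=1.21938, d=0.82009, q=0.49969, disc=e^(-rΔt)=0.98077
k=7 terminal: V=max(K-S,0) → 117.8883 103.3731 81.7906 49.6996 1.9837 0.0000 0.0000 0.0000
k=6: j=0 S=36.3519 intr=111.3481 cont=108.5075 V=111.3481[EX]; j=1 S=54.0515 intr=93.6485 cont=90.8080 V=93.6485[EX]; j=2 S=80.3688 intr=67.3312 cont=64.4906 V=67.3312[EX]; j=3 S=119.5000 intr=28.2000 cont=25.3594 V=28.2000[EX]; j=4 S=177.6839 intr=0.0000 cont=0.9734 V=0.9734[hold]; j=5 S=264.1973 intr=0.0000 cont=0.0000 V=0.0000[hold]; j=6 S=392.8336 intr=0.0000 cont=0.0000 V=0.0000[hold]  S*(6)=119.5000
k=5: j=0 S=44.3269 intr=103.3731 cont=100.5325 V=103.3731[EX]; j=1 S=65.9094 intr=81.7906 cont=78.9500 V=81.7906[EX]; j=2 S=98.0004 intr=49.6996 cont=46.8590 V=49.6996[EX]; j=3 S=145.7163 intr=1.9837 cont=14.3146 V=14.3146[hold]; j=4 S=216.6648 intr=0.0000 cont=0.4776 V=0.4776[hold]; j=5 S=322.1577 intr=0.0000 cont=0.0000 V=0.0000[hold]  S*(5)=98.0004
k=4: j=0 S=54.0515 intr=93.6485 cont=90.8080 V=93.6485[EX]; j=1 S=80.3688 intr=67.3312 cont=64.4906 V=67.3312[EX]; j=2 S=119.5000 intr=28.2000 cont=31.4025 V=31.4025[hold]; j=3 S=177.6839 intr=0.0000 cont=7.2581 V=7.2581[hold]; j=4 S=264.1973 intr=0.0000 cont=0.2344 V=0.2344[hold]  S*(4)=80.3688
k=3: j=0 S=65.9094 intr=81.7906 cont=78.9500 V=81.7906[EX]; j=1 S=98.0004 intr=49.6996 cont=48.4285 V=49.6996[EX]; j=2 S=145.7163 intr=1.9837 cont=18.9660 V=18.9660[hold]; j=3 S=216.6648 intr=0.0000 cont=3.6764 V=3.6764[hold]  S*(3)=98.0004
k=2: j=0 S=80.3688 intr=67.3312 cont=64.4906 V=67.3312[EX]; j=1 S=119.5000 intr=28.2000 cont=33.6820 V=33.6820[hold]; j=2 S=177.6839 intr=0.0000 cont=11.1082 V=11.1082[hold]  S*(2)=80.3688
k=1: j=0 S=98.0004 intr=49.6996 cont=49.5456 V=49.6996[EX]; j=1 S=145.7163 intr=1.9837 cont=21.9714 V=21.9714[hold]  S*(1)=98.0004
k=0: j=0 S=119.5000 intr=28.2000 cont=35.1549 V=35.1549[hold]  S*(0)=-

price = 35.1549
boundary = - 98.0004 80.3688 98.0004 80.3688 98.0004 119.5000
tree:
35.1549
49.6996 21.9714
67.3312 33.6820 11.1082
81.7906 49.6996 18.9660 3.6764
93.6485 67.3312 31.4025 7.2581 0.2344
103.3731 81.7906 49.6996 14.3146 0.4776 0.0000
111.3481 93.6485 67.3312 28.2000 0.9734 0.0000 0.0000
117.8883 103.3731 81.7906 49.6996 1.9837 0.0000 0.0000 0.0000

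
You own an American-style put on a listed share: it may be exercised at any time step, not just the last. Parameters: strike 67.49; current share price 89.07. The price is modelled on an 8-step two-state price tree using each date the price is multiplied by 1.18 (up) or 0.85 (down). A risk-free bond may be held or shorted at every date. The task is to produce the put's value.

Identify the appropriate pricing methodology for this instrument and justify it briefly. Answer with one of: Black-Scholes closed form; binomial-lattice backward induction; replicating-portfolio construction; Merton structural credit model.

Key observation: with exercise allowed before expiry on a discrete up/down model (8 steps from spot 89.07), the strike-67.49 put's value must be rolled back through the tree testing early exercise at each node.

framework: binomial-lattice backward induction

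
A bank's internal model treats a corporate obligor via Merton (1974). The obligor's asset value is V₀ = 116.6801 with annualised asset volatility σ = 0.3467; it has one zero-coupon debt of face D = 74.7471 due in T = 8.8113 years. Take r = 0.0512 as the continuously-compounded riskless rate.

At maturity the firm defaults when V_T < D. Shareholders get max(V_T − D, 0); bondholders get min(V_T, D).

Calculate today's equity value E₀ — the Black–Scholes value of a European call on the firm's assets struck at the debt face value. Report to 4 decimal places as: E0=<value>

E0=76.5706

With assets at 116.6801 and a single debt payment of 74.7471 at 8.8113 years:
d₁ = [ln(V₀/D) + (r + σ²/2)T] / (σ√T)
   = [ln(116.6801/74.7471) + (0.0512 + 0.5·0.3467²)·8.8113] / (0.3467·√8.8113)
   = [0.445326 + 0.980702] / 1.029139 = 1.385651
d₂ = d₁ − σ√T = 1.385651 − 1.029139 = 0.356513
N(d₁) = 0.917073,  N(d₂) = 0.639272,  e^(−rT) = 0.636903
E₀ = V₀·N(d₁) − D·e^(−rT)·N(d₂)
   = 116.6801·0.917073 − 74.7471·0.636903·0.639272 = 76.570638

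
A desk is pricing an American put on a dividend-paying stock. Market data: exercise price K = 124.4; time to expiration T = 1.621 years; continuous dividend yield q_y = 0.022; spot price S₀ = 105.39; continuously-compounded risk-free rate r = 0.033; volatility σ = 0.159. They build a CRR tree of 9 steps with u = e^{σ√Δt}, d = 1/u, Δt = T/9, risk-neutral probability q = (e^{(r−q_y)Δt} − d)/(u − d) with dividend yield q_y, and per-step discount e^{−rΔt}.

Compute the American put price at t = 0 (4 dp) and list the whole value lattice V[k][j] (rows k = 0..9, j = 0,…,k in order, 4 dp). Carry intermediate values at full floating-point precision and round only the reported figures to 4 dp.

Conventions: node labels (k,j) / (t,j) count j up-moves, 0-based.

params: Δt=0.18011 u=1.06981 d=0.93475 q=0.49782 e^(-rΔt)=0.99407
t_9 payoffs: 66.9820 58.6857 49.1908 38.3239 25.8870 11.6530 0.0000 0.0000 0.0000 0.0000
k=8: node(8,0) S=61.4263 payoff=62.9737 vs cont=62.4795 → 62.9737 [stop]  node(8,1) S=70.3016 payoff=54.0984 vs cont=53.6392 → 54.0984 [stop]  node(8,2) S=80.4594 payoff=43.9406 vs cont=43.5216 → 43.9406 [stop]  node(8,3) S=92.0848 payoff=32.3152 vs cont=31.9421 → 32.3152 [stop]  node(8,4) S=105.3900 payoff=19.0100 vs cont=18.6896 → 19.0100 [stop]  node(8,5) S=120.6176 payoff=3.7824 vs cont=5.8172 → 5.8172 [wait]  node(8,6) S=138.0454 payoff=0.0000 vs cont=0.0000 → 0.0000 [wait]  node(8,7) S=157.9914 payoff=0.0000 vs cont=0.0000 → 0.0000 [wait]  node(8,8) S=180.8193 payoff=0.0000 vs cont=0.0000 → 0.0000 [wait]
k=7: node(7,0) S=65.7143 payoff=58.6857 vs cont=58.2084 → 58.6857 [stop]  node(7,1) S=75.2092 payoff=49.1908 vs cont=48.7510 → 49.1908 [stop]  node(7,2) S=86.0761 payoff=38.3239 vs cont=37.9271 → 38.3239 [stop]  node(7,3) S=98.5130 payoff=25.8870 vs cont=25.5393 → 25.8870 [stop]  node(7,4) S=112.7470 payoff=11.6530 vs cont=12.3686 → 12.3686 [wait]  node(7,5) S=129.0376 payoff=0.0000 vs cont=2.9040 → 2.9040 [wait]  node(7,6) S=147.6821 payoff=0.0000 vs cont=0.0000 → 0.0000 [wait]  node(7,7) S=169.0204 payoff=0.0000 vs cont=0.0000 → 0.0000 [wait]
k=6: node(6,0) S=70.3016 payoff=54.0984 vs cont=53.6392 → 54.0984 [stop]  node(6,1) S=80.4594 payoff=43.9406 vs cont=43.5216 → 43.9406 [stop]  node(6,2) S=92.0848 payoff=32.3152 vs cont=31.9421 → 32.3152 [stop]  node(6,3) S=105.3900 payoff=19.0100 vs cont=19.0437 → 19.0437 [wait]  node(6,4) S=120.6176 payoff=3.7824 vs cont=7.6116 → 7.6116 [wait]  node(6,5) S=138.0454 payoff=0.0000 vs cont=1.4497 → 1.4497 [wait]  node(6,6) S=157.9914 payoff=0.0000 vs cont=0.0000 → 0.0000 [wait]
k=5: node(5,0) S=75.2092 payoff=49.1908 vs cont=48.7510 → 49.1908 [stop]  node(5,1) S=86.0761 payoff=38.3239 vs cont=37.9271 → 38.3239 [stop]  node(5,2) S=98.5130 payoff=25.8870 vs cont=25.5560 → 25.8870 [stop]  node(5,3) S=112.7470 payoff=11.6530 vs cont=13.2734 → 13.2734 [wait]  node(5,4) S=129.0376 payoff=0.0000 vs cont=4.5171 → 4.5171 [wait]  node(5,5) S=147.6821 payoff=0.0000 vs cont=0.7237 → 0.7237 [wait]
k=4: node(4,0) S=80.4594 payoff=43.9406 vs cont=43.5216 → 43.9406 [stop]  node(4,1) S=92.0848 payoff=32.3152 vs cont=31.9421 → 32.3152 [stop]  node(4,2) S=105.3900 payoff=19.0100 vs cont=19.4915 → 19.4915 [wait]  node(4,3) S=120.6176 payoff=3.7824 vs cont=8.8615 → 8.8615 [wait]  node(4,4) S=138.0454 payoff=0.0000 vs cont=2.6131 → 2.6131 [wait]
k=3: node(3,0) S=86.0761 payoff=38.3239 vs cont=37.9271 → 38.3239 [stop]  node(3,1) S=98.5130 payoff=25.8870 vs cont=25.7776 → 25.8870 [stop]  node(3,2) S=112.7470 payoff=11.6530 vs cont=14.1155 → 14.1155 [wait]  node(3,3) S=129.0376 payoff=0.0000 vs cont=5.7168 → 5.7168 [wait]
k=2: node(2,0) S=92.0848 payoff=32.3152 vs cont=31.9421 → 32.3152 [stop]  node(2,1) S=105.3900 payoff=19.0100 vs cont=19.9082 → 19.9082 [wait]  node(2,2) S=120.6176 payoff=3.7824 vs cont=9.8756 → 9.8756 [wait]
k=1: node(1,0) S=98.5130 payoff=25.8870 vs cont=25.9838 → 25.9838 [wait]  node(1,1) S=112.7470 payoff=11.6530 vs cont=14.8254 → 14.8254 [wait]
k=0: node(0,0) S=105.3900 payoff=19.0100 vs cont=20.3079 → 20.3079 [wait]

price = 20.3079
tree:
20.3079
25.9838 14.8254
32.3152 19.9082 9.8756
38.3239 25.8870 14.1155 5.7168
43.9406 32.3152 19.4915 8.8615 2.6131
49.1908 38.3239 25.8870 13.2734 4.5171 0.7237
54.0984 43.9406 32.3152 19.0437 7.6116 1.4497 0.0000
58.6857 49.1908 38.3239 25.8870 12.3686 2.9040 0.0000 0.0000
62.9737 54.0984 43.9406 32.3152 19.0100 5.8172 0.0000 0.0000 0.0000
66.9820 58.6857 49.1908 38.3239 25.8870 11.6530 0.0000 0.0000 0.0000 0.0000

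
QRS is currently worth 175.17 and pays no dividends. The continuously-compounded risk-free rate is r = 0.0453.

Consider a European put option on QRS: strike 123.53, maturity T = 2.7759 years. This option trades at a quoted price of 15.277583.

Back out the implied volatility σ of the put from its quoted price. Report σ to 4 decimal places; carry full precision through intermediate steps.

At σ = 0.4409 the Black–Scholes value reproduces the quote:
σ√T = 0.4409·√2.7759 = 0.734585
d₁ = (ln(S/K) + (r+σ²/2)T) / (σ√T) = (ln(175.17/123.53) + (0.0453+0.4409²/2)·2.7759) / 0.734585 = (0.349273 + 0.395556) / 0.734585 = 1.013945
d₂ = d₁ − σ√T = 1.013945 − 0.734585 = 0.279360
e^{−rT} = 0.881837
N(−d₁) = 0.155305,  N(−d₂) = 0.389984
V = K·e^{−rT}·N(−d₂) − S·N(−d₁) = 42.482274 − 27.204692 = 15.277583 (matching the quote); vega is positive throughout, so no other σ reproduces this price

sigma = 0.4409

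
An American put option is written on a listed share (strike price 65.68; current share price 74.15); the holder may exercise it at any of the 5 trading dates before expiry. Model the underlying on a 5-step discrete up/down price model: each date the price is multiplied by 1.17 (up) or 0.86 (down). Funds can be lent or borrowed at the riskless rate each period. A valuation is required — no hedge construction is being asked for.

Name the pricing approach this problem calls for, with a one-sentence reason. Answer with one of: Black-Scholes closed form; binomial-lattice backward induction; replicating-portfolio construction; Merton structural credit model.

Key observation: an American put (K = 65.68, S₀ = 74.15) on a 5-date tree has no closed form — the optimal stopping decision is embedded and must be resolved recursively from expiry.

framework: binomial-lattice backward induction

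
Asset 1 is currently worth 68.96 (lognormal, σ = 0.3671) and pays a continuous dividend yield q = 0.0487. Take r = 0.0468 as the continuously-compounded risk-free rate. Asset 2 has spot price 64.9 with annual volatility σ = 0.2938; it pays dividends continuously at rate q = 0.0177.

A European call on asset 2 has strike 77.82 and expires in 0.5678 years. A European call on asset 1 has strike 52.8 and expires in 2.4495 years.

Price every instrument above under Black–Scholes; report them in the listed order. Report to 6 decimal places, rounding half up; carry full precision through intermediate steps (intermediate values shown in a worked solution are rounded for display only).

[asset 2 call K=77.82]
σ√T = 0.2938·√0.5678 = 0.221386
d₁ = (ln(S/K) + (r−q+σ²/2)T) / (σ√T) = (ln(64.9/77.82) + (0.0468−0.0177+0.2938²/2)·0.5678) / 0.221386 = (-0.181551 + 0.041029) / 0.221386 = -0.634739
d₂ = d₁ − σ√T = -0.634739 − 0.221386 = -0.856124
e^{−rT} = 0.973777
e^{−qT} = 0.990000
N(d₁) = 0.262799,  N(d₂) = 0.195964
price = S·e^{−qT}·N(d₁) − K·e^{−rT}·N(d₂) = 16.885129 − 14.850055 = 2.035074
[asset 1 call K=52.8]
σ√T = 0.3671·√2.4495 = 0.574544
d₁ = (ln(S/K) + (r−q+σ²/2)T) / (σ√T) = (ln(68.96/52.8) + (0.0468−0.0487+0.3671²/2)·2.4495) / 0.574544 = (0.267015 + 0.160396) / 0.574544 = 0.743915
d₂ = d₁ − σ√T = 0.743915 − 0.574544 = 0.169371
e^{−rT} = 0.891690
e^{−qT} = 0.887550
N(d₁) = 0.771536,  N(d₂) = 0.567248
price = S·e^{−qT}·N(d₁) − K·e^{−rT}·N(d₂) = 47.222197 − 26.706721 = 20.515475

price(asset 2 call K=77.82) = 2.035074
price(asset 1 call K=52.8) = 20.515475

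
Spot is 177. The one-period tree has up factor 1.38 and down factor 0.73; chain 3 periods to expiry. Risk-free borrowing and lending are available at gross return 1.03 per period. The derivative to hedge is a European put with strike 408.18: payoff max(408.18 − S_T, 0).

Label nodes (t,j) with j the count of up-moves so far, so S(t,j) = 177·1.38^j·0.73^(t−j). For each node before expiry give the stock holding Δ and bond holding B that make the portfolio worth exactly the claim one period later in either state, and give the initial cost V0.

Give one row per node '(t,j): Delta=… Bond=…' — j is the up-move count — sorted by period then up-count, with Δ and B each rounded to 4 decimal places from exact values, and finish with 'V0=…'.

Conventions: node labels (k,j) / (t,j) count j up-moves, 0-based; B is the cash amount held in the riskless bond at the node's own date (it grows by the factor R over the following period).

(0,0): Delta=-0.9005 Bond=361.0657
(1,0): Delta=-1.0000 Bond=384.7488
(1,1): Delta=-0.8392 Bond=356.9048
(2,0): Delta=-1.0000 Bond=396.2913
(2,1): Delta=-1.0000 Bond=396.2913
(2,2): Delta=-0.7399 Bond=334.1527
V0=201.6700

Risk-neutral probability p* = (R−d)/(u−d) = (1.03−0.73)/(1.38−0.73) = 0.4615.
Payoffs at expiry: V(3,0)=339.3240, V(3,1)=278.0138, V(3,2)=162.1125, V(3,3)=0.0000
Node (2,0) S=94.3233: V=(p*·278.0138+(1−p*)·339.3240)/1.03=301.9680; Δ=(278.0138−339.3240)/(130.1662−68.8560)=-1.0000; B=V−Δ·S=396.2913
Node (2,1) S=178.3098: V=(p*·162.1125+(1−p*)·278.0138)/1.03=217.9815; Δ=(162.1125−278.0138)/(246.0675−130.1662)=-1.0000; B=V−Δ·S=396.2913
Node (2,2) S=337.0788: V=(p*·0.0000+(1−p*)·162.1125)/1.03=84.7489; Δ=(0.0000−162.1125)/(465.1687−246.0675)=-0.7399; B=V−Δ·S=334.1527
Node (1,0) S=129.2100: V=(p*·217.9815+(1−p*)·301.9680)/1.03=255.5388; Δ=(217.9815−301.9680)/(178.3098−94.3233)=-1.0000; B=V−Δ·S=384.7488
Node (1,1) S=244.2600: V=(p*·84.7489+(1−p*)·217.9815)/1.03=151.9315; Δ=(84.7489−217.9815)/(337.0788−178.3098)=-0.8392; B=V−Δ·S=356.9048
Node (0,0) S=177.0000: V=(p*·151.9315+(1−p*)·255.5388)/1.03=201.6700; Δ=(151.9315−255.5388)/(244.2600−129.2100)=-0.9005; B=V−Δ·S=361.0657
Check: Δ(0,0)·S0 + B(0,0) = 201.6700 = V0.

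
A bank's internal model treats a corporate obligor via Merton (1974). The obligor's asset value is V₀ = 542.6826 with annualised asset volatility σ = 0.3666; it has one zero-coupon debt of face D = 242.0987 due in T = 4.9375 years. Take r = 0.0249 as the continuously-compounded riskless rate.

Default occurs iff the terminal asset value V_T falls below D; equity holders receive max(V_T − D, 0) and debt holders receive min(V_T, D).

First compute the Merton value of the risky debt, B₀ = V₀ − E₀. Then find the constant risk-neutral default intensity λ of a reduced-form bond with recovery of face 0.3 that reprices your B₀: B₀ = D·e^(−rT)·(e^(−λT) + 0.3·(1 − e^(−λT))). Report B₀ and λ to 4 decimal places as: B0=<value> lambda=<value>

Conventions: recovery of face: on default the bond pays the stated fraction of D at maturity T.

Apply the equity-as-call identities (strike 242.0987, horizon 4.9375 years):
d₁ = [ln(V₀/D) + (r + σ²/2)T] / (σ√T)
   = [ln(542.6826/242.0987) + (0.0249 + 0.5·0.3666²)·4.9375] / (0.3666·√4.9375)
   = [0.807179 + 0.454733] / 0.814603 = 1.549113
d₂ = d₁ − σ√T = 1.549113 − 0.814603 = 0.734510
N(d₁) = 0.939323,  N(d₂) = 0.768681,  e^(−rT) = 0.884313
E₀ = V₀·N(d₁) − D·e^(−rT)·N(d₂)
   = 542.6826·0.939323 − 242.0987·0.884313·0.768681 = 345.186314
B₀ = V₀ − E₀ = 542.6826 − 345.186314 = 197.496286
e^(−λT) = (B₀·e^(rT)/D − 0.3)/(1 − 0.3) = (197.4963·1.130821/242.0987 − 0.3)/0.7 = 0.88926728
λ = −ln(0.88926728)/4.9375 = 0.023769

B0=197.4963 lambda=0.0238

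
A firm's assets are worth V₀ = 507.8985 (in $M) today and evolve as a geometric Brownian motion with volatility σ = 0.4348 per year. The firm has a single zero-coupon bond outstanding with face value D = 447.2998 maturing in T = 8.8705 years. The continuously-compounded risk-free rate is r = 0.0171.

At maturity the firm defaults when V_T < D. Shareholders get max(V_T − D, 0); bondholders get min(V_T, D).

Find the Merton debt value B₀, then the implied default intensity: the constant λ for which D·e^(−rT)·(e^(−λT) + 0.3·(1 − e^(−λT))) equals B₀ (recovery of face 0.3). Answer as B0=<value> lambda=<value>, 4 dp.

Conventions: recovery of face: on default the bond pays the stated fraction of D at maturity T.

Equity is a call on the firm's assets struck at D = 447.2998:
d₁ = [ln(V₀/D) + (r + σ²/2)T] / (σ√T)
   = [ln(507.8985/447.2998) + (0.0171 + 0.5·0.4348²)·8.8705] / (0.4348·√8.8705)
   = [0.127053 + 0.990174] / 1.294982 = 0.862736
d₂ = d₁ − σ√T = 0.862736 − 1.294982 = -0.432246
N(d₁) = 0.805859,  N(d₂) = 0.332781,  e^(−rT) = 0.859258
E₀ = V₀·N(d₁) − D·e^(−rT)·N(d₂)
   = 507.8985·0.805859 − 447.2998·0.859258·0.332781 = 281.391147
B₀ = V₀ − E₀ = 507.8985 − 281.391147 = 226.507353
e^(−λT) = (B₀·e^(rT)/D − 0.3)/(1 − 0.3) = (226.5074·1.163794/447.2998 − 0.3)/0.7 = 0.41333117
λ = −ln(0.41333117)/8.8705 = 0.099600

B0=226.5074 lambda=0.0996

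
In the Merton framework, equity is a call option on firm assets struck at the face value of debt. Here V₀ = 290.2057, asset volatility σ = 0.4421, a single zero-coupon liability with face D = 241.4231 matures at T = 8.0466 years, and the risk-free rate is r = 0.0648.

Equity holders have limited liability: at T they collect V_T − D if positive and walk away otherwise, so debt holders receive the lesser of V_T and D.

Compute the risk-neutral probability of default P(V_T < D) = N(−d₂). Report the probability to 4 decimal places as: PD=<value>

PD=0.5257

Equity is a call on the firm's assets struck at D = 241.4231:
d₁ = [ln(V₀/D) + (r + σ²/2)T] / (σ√T)
   = [ln(290.2057/241.4231) + (0.0648 + 0.5·0.4421²)·8.0466] / (0.4421·√8.0466)
   = [0.184039 + 1.307783] / 1.254084 = 1.189571
d₂ = d₁ − σ√T = 1.189571 − 1.254084 = -0.064513
risk-neutral PD = N(−d₂) = N(0.064513) = 0.525719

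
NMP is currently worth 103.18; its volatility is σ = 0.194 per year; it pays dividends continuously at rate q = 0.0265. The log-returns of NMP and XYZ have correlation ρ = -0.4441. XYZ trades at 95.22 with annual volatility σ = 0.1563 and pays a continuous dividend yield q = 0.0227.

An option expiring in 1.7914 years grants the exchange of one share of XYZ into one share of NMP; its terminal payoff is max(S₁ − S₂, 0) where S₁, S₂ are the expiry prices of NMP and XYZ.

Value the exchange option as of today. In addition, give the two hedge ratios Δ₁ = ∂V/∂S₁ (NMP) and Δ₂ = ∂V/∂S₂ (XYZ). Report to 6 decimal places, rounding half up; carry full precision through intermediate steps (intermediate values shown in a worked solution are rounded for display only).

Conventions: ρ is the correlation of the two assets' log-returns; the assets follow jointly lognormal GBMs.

σ_eff = √(σ₁² + σ₂² − 2ρσ₁σ₂) = √(0.194² + 0.1563² − 2·-0.4441·0.194·0.1563) = 0.298325
d₁ = (ln(S₁/S₂) + (q₂ − q₁ + σ_eff²/2)T) / (σ_eff√T) = (ln(103.18/95.22) + (0.0227 − 0.0265 + 0.044499)·1.7914) / 0.399288 = 0.383666
d₂ = d₁ − σ_eff√T = 0.383666 − 0.399288 = -0.015622
N(d₁) = 0.649387,  N(d₂) = 0.493768
V = S₁·e^{−q₁T}·N(d₁) − S₂·e^{−q₂T}·N(d₂) = 63.897254 − 45.143020 = 18.754235
Key observation: the rate r is irrelevant here: denominating values in XYZ turns the exchange into a ratio option on S₁/S₂, and discounting at r drops out.
Δ₁ = e^{−q₁T}·N(d₁) = 0.619279;  Δ₂ = −e^{−q₂T}·N(d₂) = -0.474092

exchange price = 18.754235
Δ1 = 0.619279
Δ2 = -0.474092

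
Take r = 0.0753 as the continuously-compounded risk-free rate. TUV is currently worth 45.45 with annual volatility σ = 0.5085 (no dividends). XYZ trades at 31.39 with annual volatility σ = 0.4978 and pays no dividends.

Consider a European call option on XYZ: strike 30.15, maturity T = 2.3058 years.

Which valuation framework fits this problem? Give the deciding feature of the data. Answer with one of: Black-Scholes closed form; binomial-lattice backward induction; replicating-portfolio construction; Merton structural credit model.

Key observation: with XYZ following a GBM at constant σ and r, the European call struck at 30.15 prices in closed form — nothing here needs a stepwise model or a balance sheet.

framework: Black-Scholes closed form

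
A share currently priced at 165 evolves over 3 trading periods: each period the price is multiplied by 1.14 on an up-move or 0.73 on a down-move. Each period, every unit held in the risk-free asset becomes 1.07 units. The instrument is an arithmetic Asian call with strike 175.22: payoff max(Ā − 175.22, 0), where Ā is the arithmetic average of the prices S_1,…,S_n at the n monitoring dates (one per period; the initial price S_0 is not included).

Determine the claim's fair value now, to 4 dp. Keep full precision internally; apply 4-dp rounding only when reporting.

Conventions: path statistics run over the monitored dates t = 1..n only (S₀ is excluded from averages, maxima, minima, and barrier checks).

Under the martingale measure an up-move has probability p* = 0.8293; value the claim as the probability-weighted average of per-path payoffs, discounted 3 periods at R = 1.07.
Enumerate all 2^3 = 8 price paths (U = up ×1.14, D = down ×0.73); each path with k up-moves has probability p*^k·(1−p*)^(3−k).
DDD: Ā=90.8554, payoff=0.0000, prob=0.004977
UDD: Ā=141.8838, payoff=0.0000, prob=0.024173
DUD: Ā=119.3338, payoff=0.0000, prob=0.024173
UUD: Ā=186.3569, payoff=11.1369, prob=0.117410
DDU: Ā=102.8723, payoff=0.0000, prob=0.024173
UDU: Ā=160.6499, payoff=0.0000, prob=0.117410
DUU: Ā=138.0999, payoff=0.0000, prob=0.117410
UUU: Ā=215.6629, payoff=40.4429, prob=0.570276
Price = Σ prob·payoff / R^3 = 24.371217 / 1.225043 = 19.8942

price = 19.8942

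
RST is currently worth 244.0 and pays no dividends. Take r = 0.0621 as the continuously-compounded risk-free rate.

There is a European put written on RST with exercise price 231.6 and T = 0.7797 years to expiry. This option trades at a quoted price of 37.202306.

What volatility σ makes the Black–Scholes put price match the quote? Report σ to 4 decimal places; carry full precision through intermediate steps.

At σ = 0.5934 the Black–Scholes value reproduces the quote:
σ√T = 0.5934·√0.7797 = 0.523976
d₁ = (ln(S/K) + (r+σ²/2)T) / (σ√T) = (ln(244.0/231.6) + (0.0621+0.5934²/2)·0.7797) / 0.523976 = (0.052156 + 0.185695) / 0.523976 = 0.453935
d₂ = d₁ − σ√T = 0.453935 − 0.523976 = -0.070040
e^{−rT} = 0.952734
N(−d₁) = 0.324938,  N(−d₂) = 0.527919
V = K·e^{−rT}·N(−d₂) − S·N(−d₁) = 116.487094 − 79.284788 = 37.202306 (the quoted price), and the Black–Scholes price is strictly increasing in σ, so σ is unique

sigma = 0.5934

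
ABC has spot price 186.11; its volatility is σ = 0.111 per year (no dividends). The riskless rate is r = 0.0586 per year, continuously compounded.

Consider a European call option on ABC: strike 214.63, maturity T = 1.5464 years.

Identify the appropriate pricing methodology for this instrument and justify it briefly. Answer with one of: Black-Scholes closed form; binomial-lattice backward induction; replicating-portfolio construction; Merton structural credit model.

framework: Black-Scholes closed form

Key observation: everything needed for the exact continuous-time valuation of the European call on ABC (strike 214.63) is given, and no feature rules the closed form out.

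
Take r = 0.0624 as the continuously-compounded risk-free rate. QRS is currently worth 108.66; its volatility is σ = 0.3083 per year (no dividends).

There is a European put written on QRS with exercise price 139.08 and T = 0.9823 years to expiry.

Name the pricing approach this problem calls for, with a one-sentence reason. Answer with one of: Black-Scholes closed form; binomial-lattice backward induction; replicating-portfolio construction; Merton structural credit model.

framework: Black-Scholes closed form

Key observation: the instrument is a plain European put (strike 139.08) on a lognormal asset; the exact continuous-time formula applies directly.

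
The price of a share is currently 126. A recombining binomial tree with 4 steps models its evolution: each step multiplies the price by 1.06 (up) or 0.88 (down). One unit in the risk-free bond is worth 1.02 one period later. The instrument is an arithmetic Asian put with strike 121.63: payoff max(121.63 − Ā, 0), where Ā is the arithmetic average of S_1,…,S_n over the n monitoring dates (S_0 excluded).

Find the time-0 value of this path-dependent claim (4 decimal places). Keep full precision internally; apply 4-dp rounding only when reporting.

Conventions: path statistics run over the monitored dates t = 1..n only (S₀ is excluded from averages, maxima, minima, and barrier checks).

Under the martingale measure an up-move has probability p* = 0.7778; value the claim as the probability-weighted average of per-path payoffs, discounted 4 periods at R = 1.02.
Enumerate all 2^4 = 16 price paths (U = up ×1.06, D = down ×0.88); each path with k up-moves has probability p*^k·(1−p*)^(4−k).
DDDD: Ā=92.4704, payoff=29.1596, prob=0.002439
UDDD: Ā=111.3848, payoff=10.2452, prob=0.008535
DUDD: Ā=105.7148, payoff=15.9152, prob=0.008535
UUDD: Ā=127.3382, payoff=0.0000, prob=0.029873
DDUD: Ā=100.7252, payoff=20.9048, prob=0.008535
UDUD: Ā=121.3280, payoff=0.3020, prob=0.029873
DUUD: Ā=115.6580, payoff=5.9720, prob=0.029873
UUUD: Ā=139.3154, payoff=0.0000, prob=0.104557
DDDU: Ā=96.3343, payoff=25.2957, prob=0.008535
UDDU: Ā=116.0391, payoff=5.5909, prob=0.029873
DUDU: Ā=110.3691, payoff=11.2609, prob=0.029873
UUDU: Ā=132.9446, payoff=0.0000, prob=0.104557
DDUU: Ā=105.3795, payoff=16.2505, prob=0.029873
UDUU: Ā=126.9344, payoff=0.0000, prob=0.104557
DUUU: Ā=121.2644, payoff=0.3656, prob=0.104557
UUUU: Ā=146.0684, payoff=0.0000, prob=0.365950
Price = Σ prob·payoff / R^4 = 1.903271 / 1.082432 = 1.7583

price = 1.7583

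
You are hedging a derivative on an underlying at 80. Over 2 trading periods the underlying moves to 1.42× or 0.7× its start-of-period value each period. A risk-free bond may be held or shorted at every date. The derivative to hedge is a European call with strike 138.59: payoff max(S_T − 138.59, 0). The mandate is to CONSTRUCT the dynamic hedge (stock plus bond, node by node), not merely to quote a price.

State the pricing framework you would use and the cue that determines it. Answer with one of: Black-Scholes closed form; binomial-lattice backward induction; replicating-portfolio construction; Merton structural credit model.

Key observation: the deliverable is the dynamic trading strategy on the 2-step tree (spot 80, moves 1.42 and 0.7), so the valuation must go through the node-by-node replicating-portfolio solve.

framework: replicating-portfolio construction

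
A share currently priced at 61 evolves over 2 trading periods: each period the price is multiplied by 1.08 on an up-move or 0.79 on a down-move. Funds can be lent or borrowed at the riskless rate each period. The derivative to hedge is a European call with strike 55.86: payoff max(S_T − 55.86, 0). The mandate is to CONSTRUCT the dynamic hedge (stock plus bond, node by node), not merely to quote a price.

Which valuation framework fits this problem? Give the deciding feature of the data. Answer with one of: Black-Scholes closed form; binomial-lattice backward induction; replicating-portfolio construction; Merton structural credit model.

framework: replicating-portfolio construction

Key observation: the deliverable is the dynamic trading strategy on the 2-step tree (spot 61, moves 1.08 and 0.79), so the valuation must go through the node-by-node replicating-portfolio solve.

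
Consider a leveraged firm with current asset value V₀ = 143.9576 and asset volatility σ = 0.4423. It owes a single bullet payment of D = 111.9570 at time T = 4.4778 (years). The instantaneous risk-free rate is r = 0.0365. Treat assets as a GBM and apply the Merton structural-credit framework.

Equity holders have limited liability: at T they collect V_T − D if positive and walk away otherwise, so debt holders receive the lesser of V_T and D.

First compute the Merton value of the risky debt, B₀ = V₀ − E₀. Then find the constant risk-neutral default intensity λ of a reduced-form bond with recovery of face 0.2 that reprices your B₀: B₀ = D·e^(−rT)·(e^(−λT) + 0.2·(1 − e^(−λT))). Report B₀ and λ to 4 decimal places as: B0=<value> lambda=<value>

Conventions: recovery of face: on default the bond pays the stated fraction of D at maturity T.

Equity is a call on the firm's assets struck at D = 111.9570:
d₁ = [ln(V₀/D) + (r + σ²/2)T] / (σ√T)
   = [ln(143.9576/111.9570) + (0.0365 + 0.5·0.4423²)·4.4778] / (0.4423·√4.4778)
   = [0.251404 + 0.601434] / 0.935943 = 0.911208
d₂ = d₁ − σ√T = 0.911208 − 0.935943 = -0.024735
N(d₁) = 0.818907,  N(d₂) = 0.490133,  e^(−rT) = 0.849218
E₀ = V₀·N(d₁) − D·e^(−rT)·N(d₂)
   = 143.9576·0.818907 − 111.9570·0.849218·0.490133 = 71.288056
B₀ = V₀ − E₀ = 143.9576 − 71.288056 = 72.669544
e^(−λT) = (B₀·e^(rT)/D − 0.2)/(1 − 0.2) = (72.6695·1.177554/111.9570 − 0.2)/0.8 = 0.70541464
λ = −ln(0.70541464)/4.4778 = 0.077933

B0=72.6695 lambda=0.0779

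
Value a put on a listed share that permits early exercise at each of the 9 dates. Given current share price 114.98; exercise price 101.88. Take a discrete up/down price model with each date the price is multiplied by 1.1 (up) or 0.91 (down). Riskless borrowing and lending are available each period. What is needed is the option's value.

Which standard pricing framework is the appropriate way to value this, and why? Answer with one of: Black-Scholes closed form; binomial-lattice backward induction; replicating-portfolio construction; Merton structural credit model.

framework: binomial-lattice backward induction

Key observation: with exercise allowed before expiry on a discrete up/down model (9 steps from spot 114.98), the strike-101.88 put's value must be rolled back through the tree testing early exercise at each node.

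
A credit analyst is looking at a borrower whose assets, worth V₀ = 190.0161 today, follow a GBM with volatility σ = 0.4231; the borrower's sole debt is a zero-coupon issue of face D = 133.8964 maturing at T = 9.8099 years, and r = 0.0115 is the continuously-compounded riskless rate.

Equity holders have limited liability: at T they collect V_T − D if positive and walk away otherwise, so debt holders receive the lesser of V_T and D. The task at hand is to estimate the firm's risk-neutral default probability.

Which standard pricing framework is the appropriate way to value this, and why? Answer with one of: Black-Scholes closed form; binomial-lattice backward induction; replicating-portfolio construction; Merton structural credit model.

framework: Merton structural credit model

Key observation: a levered firm with one bullet debt due at 9.8099 years is the canonical structural-credit setup: equity is a call on the firm's assets struck at the face value.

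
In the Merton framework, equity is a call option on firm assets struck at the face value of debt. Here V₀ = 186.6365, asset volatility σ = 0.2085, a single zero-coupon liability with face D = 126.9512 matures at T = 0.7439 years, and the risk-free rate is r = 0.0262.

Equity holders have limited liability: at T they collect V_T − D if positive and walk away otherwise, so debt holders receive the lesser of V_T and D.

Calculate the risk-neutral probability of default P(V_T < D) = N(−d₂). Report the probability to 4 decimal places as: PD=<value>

Apply the equity-as-call identities (strike 126.9512, horizon 0.7439 years):
d₁ = [ln(V₀/D) + (r + σ²/2)T] / (σ√T)
   = [ln(186.6365/126.9512) + (0.0262 + 0.5·0.2085²)·0.7439] / (0.2085·√0.7439)
   = [0.385360 + 0.035660] / 0.179830 = 2.341204
d₂ = d₁ − σ√T = 2.341204 − 0.179830 = 2.161373
risk-neutral PD = N(−d₂) = N(-2.161373) = 0.015333

PD=0.0153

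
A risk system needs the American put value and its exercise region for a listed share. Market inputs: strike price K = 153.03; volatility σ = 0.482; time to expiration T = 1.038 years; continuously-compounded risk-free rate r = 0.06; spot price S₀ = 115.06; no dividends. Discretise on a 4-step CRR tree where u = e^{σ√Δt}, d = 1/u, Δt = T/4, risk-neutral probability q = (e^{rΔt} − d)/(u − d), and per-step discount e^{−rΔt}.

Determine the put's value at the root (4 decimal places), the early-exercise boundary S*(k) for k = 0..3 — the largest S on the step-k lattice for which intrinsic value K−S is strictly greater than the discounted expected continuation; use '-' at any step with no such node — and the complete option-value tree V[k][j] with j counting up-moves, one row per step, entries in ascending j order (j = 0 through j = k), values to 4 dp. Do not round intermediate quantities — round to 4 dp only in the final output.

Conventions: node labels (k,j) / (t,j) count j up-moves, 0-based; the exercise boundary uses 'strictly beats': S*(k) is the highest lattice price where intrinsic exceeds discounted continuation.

params: Δt=0.25950 u=1.27831 d=0.78228 q=0.47056 e^(-rΔt)=0.98455
t_4 payoffs: 109.9392 82.6168 37.9700 0.0000 0.0000
t_3: node(3,0) S=55.0832 payoff=97.9468 vs cont=95.5826 → 97.9468 [stop]  node(3,1) S=90.0097 payoff=63.0203 vs cont=60.6561 → 63.0203 [stop]  node(3,2) S=147.0820 payoff=5.9480 vs cont=19.7923 → 19.7923 [wait]  node(3,3) S=240.3419 payoff=0.0000 vs cont=0.0000 → 0.0000 [wait]  ⇒ S*(3)=90.0097
t_2: node(2,0) S=70.4132 payoff=82.6168 vs cont=80.2525 → 82.6168 [stop]  node(2,1) S=115.0600 payoff=37.9700 vs cont=42.0197 → 42.0197 [wait]  node(2,2) S=188.0159 payoff=0.0000 vs cont=10.3170 → 10.3170 [wait]  ⇒ S*(2)=70.4132
t_1: node(1,0) S=90.0097 payoff=63.0203 vs cont=62.5322 → 63.0203 [stop]  node(1,1) S=147.0820 payoff=5.9480 vs cont=26.6830 → 26.6830 [wait]  ⇒ S*(1)=90.0097
t_0: node(0,0) S=115.0600 payoff=37.9700 vs cont=45.2121 → 45.2121 [wait]  ⇒ S*(0)=-

price = 45.2121
boundary = - 90.0097 70.4132 90.0097
tree:
45.2121
63.0203 26.6830
82.6168 42.0197 10.3170
97.9468 63.0203 19.7923 0.0000
109.9392 82.6168 37.9700 0.0000 0.0000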